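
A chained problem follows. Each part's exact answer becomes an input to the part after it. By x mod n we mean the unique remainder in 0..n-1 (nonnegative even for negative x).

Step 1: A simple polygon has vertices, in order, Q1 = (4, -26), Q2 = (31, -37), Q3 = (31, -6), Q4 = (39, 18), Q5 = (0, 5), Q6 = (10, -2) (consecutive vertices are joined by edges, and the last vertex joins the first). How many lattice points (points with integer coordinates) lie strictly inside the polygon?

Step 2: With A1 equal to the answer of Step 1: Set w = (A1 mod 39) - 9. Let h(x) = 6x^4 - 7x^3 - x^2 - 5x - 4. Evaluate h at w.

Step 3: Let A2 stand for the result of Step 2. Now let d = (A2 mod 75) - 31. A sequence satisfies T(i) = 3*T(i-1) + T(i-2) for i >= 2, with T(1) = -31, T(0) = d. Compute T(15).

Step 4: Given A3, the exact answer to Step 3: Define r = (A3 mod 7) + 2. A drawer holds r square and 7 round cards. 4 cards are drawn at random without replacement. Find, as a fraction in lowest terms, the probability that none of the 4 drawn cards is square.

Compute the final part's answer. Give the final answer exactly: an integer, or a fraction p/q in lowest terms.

7/143

Step 1: cross terms: (4*-37 - 31*-26)=658, (31*-6 - 31*-37)=961, (31*18 - 39*-6)=792, (39*5 - 0*18)=195, (0*-2 - 10*5)=-50, (10*-26 - 4*-2)=-252; twice the area = |2304| = 2304; area = 1152; boundary points = 1 + 31 + 8 + 13 + 1 + 6 = 60; strictly interior points = area - boundary/2 + 1 = 1123; answer 1123
Step 2: A1 = 1123; w = 22; 6*(22)^4 - 7*(22)^3 - 1*(22)^2 - 5*(22)^1 - 4 = (1405536) + (-74536) + (-484) + (-110) + (-4) = 1330402; answer 1330402
Step 3: A2 = 1330402; d = 21; T(2) = 3*(-31) + 1*(21) = -72; iterating: T(2)=-72, T(3)=-247, T(4)=-813, T(5)=-2686, T(6)=-8871, T(7)=-29299, T(8)=-96768, T(9)=-319603, T(10)=-1055577, T(11)=-3486334, T(12)=-11514579, T(13)=-38030071, T(14)=-125604792, T(15)=-414844447; answer -414844447
Step 4: A3 = -414844447; r = 6; total draws C(13,4) = 715; favorable C(7,4) = 35; P = 7/143; answer 7/143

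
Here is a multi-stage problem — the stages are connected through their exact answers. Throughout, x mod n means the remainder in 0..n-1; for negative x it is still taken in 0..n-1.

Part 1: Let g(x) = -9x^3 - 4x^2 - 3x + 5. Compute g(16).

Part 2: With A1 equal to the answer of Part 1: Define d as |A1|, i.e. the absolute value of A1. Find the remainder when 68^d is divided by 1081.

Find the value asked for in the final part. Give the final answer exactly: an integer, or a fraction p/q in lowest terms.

183

Part 1: -9*(16)^3 - 4*(16)^2 - 3*(16)^1 + 5 = (-36864) + (-1024) + (-48) + (5) = -37931; answer -37931
Part 2: A1 = -37931; d = 37931; squarings mod 1081: 68^1=68, 68^2=300, 68^4=277, 68^8=1059, 68^16=484, 68^32=760, 68^64=346, 68^128=806, 68^256=1036, 68^512=944, 68^1024=392, 68^2048=162, 68^4096=300, 68^8192=277, 68^16384=1059, 68^32768=484; 68^37931 = 68^1 * 68^2 * 68^8 * 68^32 * 68^1024 * 68^4096 * 68^32768 = 183 (mod 1081); answer 183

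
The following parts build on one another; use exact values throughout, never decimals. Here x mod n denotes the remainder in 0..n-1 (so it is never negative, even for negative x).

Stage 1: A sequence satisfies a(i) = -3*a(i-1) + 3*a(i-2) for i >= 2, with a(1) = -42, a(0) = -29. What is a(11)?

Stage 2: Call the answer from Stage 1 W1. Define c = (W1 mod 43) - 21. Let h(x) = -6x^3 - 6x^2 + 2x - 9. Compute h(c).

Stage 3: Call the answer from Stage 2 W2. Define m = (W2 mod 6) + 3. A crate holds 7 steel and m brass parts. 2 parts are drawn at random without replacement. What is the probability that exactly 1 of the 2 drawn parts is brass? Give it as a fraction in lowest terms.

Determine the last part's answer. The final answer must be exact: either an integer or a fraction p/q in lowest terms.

Stage 1: a(2) = -3*(-42) + 3*(-29) = 39; iterating: a(2)=39, a(3)=-243, a(4)=846, a(5)=-3267, a(6)=12339, a(7)=-46818, a(8)=177471, a(9)=-672867, a(10)=2551014, a(11)=-9671643; answer -9671643
Stage 2: W1 = -9671643; c = -18; -6*(-18)^3 - 6*(-18)^2 + 2*(-18)^1 - 9 = (34992) + (-1944) + (-36) + (-9) = 33003; answer 33003
Stage 3: W2 = 33003; m = 6; total draws C(13,2) = 78; favorable C(6,1)*C(7,1) = 42; P = 7/13; answer 7/13

7/13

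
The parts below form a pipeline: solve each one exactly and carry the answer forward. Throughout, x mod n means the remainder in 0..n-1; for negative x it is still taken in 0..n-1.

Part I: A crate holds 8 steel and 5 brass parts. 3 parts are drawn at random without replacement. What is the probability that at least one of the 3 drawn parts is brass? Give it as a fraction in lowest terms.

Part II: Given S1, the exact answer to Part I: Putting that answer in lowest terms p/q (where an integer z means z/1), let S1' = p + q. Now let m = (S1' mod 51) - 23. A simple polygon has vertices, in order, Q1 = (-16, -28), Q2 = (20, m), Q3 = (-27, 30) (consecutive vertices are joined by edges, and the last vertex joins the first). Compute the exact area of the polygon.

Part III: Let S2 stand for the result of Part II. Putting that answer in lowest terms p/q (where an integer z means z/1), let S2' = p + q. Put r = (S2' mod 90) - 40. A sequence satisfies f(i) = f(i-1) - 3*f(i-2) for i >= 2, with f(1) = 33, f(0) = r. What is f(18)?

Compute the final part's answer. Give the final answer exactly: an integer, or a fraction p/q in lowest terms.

Part I: total draws C(13,3) = 286; complement C(8,3) = 56; favorable 286 - 56 = 230; P = 115/143; answer 115/143
Part II: S1 = 115/143; threaded value p + q = 258; m = -20; cross terms: (-16*-20 - 20*-28)=880, (20*30 - -27*-20)=60, (-27*-28 - -16*30)=1236; twice the area = |2176| = 2176; area = 1088; answer 1088
Part III: S2 = 1088; threaded value p + q = 1089; r = -31; f(2) = 1*(33) - 3*(-31) = 126; iterating: f(2)=126, f(3)=27, f(4)=-351, f(5)=-432, f(6)=621, f(7)=1917, f(8)=54, f(9)=-5697, f(10)=-5859, f(11)=11232, f(12)=28809, f(13)=-4887, f(14)=-91314, f(15)=-76653, f(16)=197289, f(17)=427248, f(18)=-164619; answer -164619

-164619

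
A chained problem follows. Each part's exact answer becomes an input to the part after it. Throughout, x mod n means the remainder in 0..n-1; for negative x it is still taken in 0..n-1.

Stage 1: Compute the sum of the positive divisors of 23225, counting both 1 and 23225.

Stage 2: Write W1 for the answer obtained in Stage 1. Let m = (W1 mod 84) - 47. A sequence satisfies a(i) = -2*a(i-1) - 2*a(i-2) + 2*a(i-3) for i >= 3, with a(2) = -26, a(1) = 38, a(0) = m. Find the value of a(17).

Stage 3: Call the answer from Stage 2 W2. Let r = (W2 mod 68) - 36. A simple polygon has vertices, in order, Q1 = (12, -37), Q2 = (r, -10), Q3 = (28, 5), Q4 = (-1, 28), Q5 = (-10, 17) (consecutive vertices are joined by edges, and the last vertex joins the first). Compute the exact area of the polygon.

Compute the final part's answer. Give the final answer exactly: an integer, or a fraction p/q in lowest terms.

Stage 1: 23225 = 5^2 * 929; sigma = (1 + 5 + 25) * (1 + 929) = 31 * 930 = 28830; answer 28830
Stage 2: W1 = 28830; m = -29; a(3) = -2*(-26) - 2*(38) + 2*(-29) = -82; iterating: a(3)=-82, a(4)=292, a(5)=-472, a(6)=196, a(7)=1136, a(8)=-3608, a(9)=5336, a(10)=-1184, a(11)=-15520, a(12)=44080, a(13)=-59488, a(14)=-224, a(15)=207584, a(16)=-533696, a(17)=651776; answer 651776
Stage 3: W2 = 651776; r = 28; cross terms: (12*-10 - 28*-37)=916, (28*5 - 28*-10)=420, (28*28 - -1*5)=789, (-1*17 - -10*28)=263, (-10*-37 - 12*17)=166; twice the area = |2554| = 2554; area = 1277; answer 1277

1277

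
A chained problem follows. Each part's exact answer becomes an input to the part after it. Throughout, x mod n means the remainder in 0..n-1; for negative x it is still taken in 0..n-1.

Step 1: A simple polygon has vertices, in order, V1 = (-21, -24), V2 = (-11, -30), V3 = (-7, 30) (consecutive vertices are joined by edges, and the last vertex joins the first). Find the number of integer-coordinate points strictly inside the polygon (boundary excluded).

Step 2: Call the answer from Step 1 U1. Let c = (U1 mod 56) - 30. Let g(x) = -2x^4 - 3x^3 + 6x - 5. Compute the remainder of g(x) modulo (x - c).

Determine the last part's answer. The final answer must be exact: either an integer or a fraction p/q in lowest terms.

Step 1: cross terms: (-21*-30 - -11*-24)=366, (-11*30 - -7*-30)=-540, (-7*-24 - -21*30)=798; twice the area = |624| = 624; area = 312; boundary points = 2 + 4 + 2 = 8; strictly interior points = area - boundary/2 + 1 = 309; answer 309
Step 2: U1 = 309; c = -1; remainder = value at the root: -2*(-1)^4 - 3*(-1)^3 + 6*(-1)^1 - 5 = (-2) + (3) + (-6) + (-5) = -10; answer -10

-10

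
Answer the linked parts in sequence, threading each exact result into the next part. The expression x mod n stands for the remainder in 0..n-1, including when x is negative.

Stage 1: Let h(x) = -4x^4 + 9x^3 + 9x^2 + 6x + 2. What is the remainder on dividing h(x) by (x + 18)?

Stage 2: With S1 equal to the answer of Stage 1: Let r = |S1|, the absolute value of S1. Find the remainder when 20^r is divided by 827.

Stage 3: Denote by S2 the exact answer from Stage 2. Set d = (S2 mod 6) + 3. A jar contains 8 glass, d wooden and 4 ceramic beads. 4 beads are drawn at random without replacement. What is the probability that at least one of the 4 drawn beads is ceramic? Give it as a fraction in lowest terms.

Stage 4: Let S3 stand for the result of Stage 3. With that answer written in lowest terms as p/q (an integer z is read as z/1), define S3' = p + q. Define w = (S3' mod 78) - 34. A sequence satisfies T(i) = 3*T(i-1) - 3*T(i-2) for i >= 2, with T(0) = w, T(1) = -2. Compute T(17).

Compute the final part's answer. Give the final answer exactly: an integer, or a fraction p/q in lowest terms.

-308367

Stage 1: remainder = value at the root: -4*(-18)^4 + 9*(-18)^3 + 9*(-18)^2 + 6*(-18)^1 + 2 = (-419904) + (-52488) + (2916) + (-108) + (2) = -469582; answer -469582
Stage 2: S1 = -469582; r = 469582; squarings mod 827: 20^1=20, 20^2=400, 20^4=389, 20^8=807, 20^16=400, 20^32=389, 20^64=807, 20^128=400, 20^256=389, 20^512=807, 20^1024=400, 20^2048=389, 20^4096=807, 20^8192=400, 20^16384=389, 20^32768=807, 20^65536=400, 20^131072=389, 20^262144=807; 20^469582 = 20^2 * 20^4 * 20^8 * 20^64 * 20^512 * 20^2048 * 20^8192 * 20^65536 * 20^131072 * 20^262144 = 807 (mod 827); answer 807
Stage 3: S2 = 807; d = 6; total draws C(18,4) = 3060; complement C(14,4) = 1001; favorable 3060 - 1001 = 2059; P = 2059/3060; answer 2059/3060
Stage 4: S3 = 2059/3060; threaded value p + q = 5119; w = 15; T(2) = 3*(-2) - 3*(15) = -51; iterating: T(2)=-51, T(3)=-147, T(4)=-288, T(5)=-423, T(6)=-405, T(7)=54, T(8)=1377, T(9)=3969, T(10)=7776, T(11)=11421, T(12)=10935, T(13)=-1458, T(14)=-37179, T(15)=-107163, T(16)=-209952, T(17)=-308367; answer -308367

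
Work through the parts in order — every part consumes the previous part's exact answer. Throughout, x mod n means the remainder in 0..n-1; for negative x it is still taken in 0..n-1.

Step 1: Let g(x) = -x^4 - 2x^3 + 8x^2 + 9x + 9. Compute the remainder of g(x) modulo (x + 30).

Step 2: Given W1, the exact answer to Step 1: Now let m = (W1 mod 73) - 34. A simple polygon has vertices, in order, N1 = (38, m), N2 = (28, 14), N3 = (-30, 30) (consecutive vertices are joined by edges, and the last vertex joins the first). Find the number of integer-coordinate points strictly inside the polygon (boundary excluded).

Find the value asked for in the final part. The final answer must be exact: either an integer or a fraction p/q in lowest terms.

Step 1: remainder = value at the root: -1*(-30)^4 - 2*(-30)^3 + 8*(-30)^2 + 9*(-30)^1 + 9 = (-810000) + (54000) + (7200) + (-270) + (9) = -749061; answer -749061
Step 2: W1 = -749061; m = 31; cross terms: (38*14 - 28*31)=-336, (28*30 - -30*14)=1260, (-30*31 - 38*30)=-2070; twice the area = |-1146| = 1146; area = 573; boundary points = 1 + 2 + 1 = 4; strictly interior points = area - boundary/2 + 1 = 572; answer 572

572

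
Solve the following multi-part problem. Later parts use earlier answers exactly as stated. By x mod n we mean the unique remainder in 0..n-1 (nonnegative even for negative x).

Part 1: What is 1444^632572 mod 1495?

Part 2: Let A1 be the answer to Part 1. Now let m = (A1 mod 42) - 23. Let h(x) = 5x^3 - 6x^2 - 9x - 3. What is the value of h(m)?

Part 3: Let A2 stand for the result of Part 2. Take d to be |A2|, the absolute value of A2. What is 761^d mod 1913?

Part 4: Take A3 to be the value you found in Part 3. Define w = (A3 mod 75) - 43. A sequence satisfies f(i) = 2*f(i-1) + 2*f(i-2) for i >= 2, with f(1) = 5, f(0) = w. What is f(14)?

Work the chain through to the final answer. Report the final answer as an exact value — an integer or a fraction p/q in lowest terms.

Part 1: squarings mod 1495: 1444^1=1444, 1444^2=1106, 1444^4=326, 1444^8=131, 1444^16=716, 1444^32=1366, 1444^64=196, 1444^128=1041, 1444^256=1301, 1444^512=261, 1444^1024=846, 1444^2048=1106, 1444^4096=326, 1444^8192=131, 1444^16384=716, 1444^32768=1366, 1444^65536=196, 1444^131072=1041, 1444^262144=1301, 1444^524288=261; 1444^632572 = 1444^4 * 1444^8 * 1444^16 * 1444^32 * 1444^64 * 1444^128 * 1444^512 * 1444^1024 * 1444^8192 * 1444^32768 * 1444^65536 * 1444^524288 = 261 (mod 1495); answer 261
Part 2: A1 = 261; m = -14; 5*(-14)^3 - 6*(-14)^2 - 9*(-14)^1 - 3 = (-13720) + (-1176) + (126) + (-3) = -14773; answer -14773
Part 3: A2 = -14773; d = 14773; squarings mod 1913: 761^1=761, 761^2=1395, 761^4=504, 761^8=1500, 761^16=312, 761^32=1694, 761^64=136, 761^128=1279, 761^256=226, 761^512=1338, 761^1024=1589, 761^2048=1674, 761^4096=1644, 761^8192=1580; 761^14773 = 761^1 * 761^4 * 761^16 * 761^32 * 761^128 * 761^256 * 761^2048 * 761^4096 * 761^8192 = 1063 (mod 1913); answer 1063
Part 4: A3 = 1063; w = -30; f(2) = 2*(5) + 2*(-30) = -50; iterating: f(2)=-50, f(3)=-90, f(4)=-280, f(5)=-740, f(6)=-2040, f(7)=-5560, f(8)=-15200, f(9)=-41520, f(10)=-113440, f(11)=-309920, f(12)=-846720, f(13)=-2313280, f(14)=-6320000; answer -6320000

-6320000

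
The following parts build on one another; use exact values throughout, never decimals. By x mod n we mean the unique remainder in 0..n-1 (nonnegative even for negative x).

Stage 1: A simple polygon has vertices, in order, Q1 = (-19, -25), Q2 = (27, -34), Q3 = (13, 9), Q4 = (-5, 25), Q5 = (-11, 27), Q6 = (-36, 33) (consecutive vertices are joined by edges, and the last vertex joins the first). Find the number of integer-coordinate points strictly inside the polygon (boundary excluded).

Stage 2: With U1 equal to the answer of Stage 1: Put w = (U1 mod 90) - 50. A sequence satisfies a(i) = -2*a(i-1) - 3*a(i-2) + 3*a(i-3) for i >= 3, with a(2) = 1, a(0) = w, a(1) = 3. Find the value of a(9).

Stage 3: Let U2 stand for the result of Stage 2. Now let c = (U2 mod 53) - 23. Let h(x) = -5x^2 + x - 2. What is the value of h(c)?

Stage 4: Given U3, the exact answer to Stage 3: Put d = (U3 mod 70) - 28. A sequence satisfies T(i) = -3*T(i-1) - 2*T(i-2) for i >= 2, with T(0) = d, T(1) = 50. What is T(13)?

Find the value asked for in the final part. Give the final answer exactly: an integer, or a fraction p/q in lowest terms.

704390

Stage 1: cross terms: (-19*-34 - 27*-25)=1321, (27*9 - 13*-34)=685, (13*25 - -5*9)=370, (-5*27 - -11*25)=140, (-11*33 - -36*27)=609, (-36*-25 - -19*33)=1527; twice the area = |4652| = 4652; area = 2326; boundary points = 1 + 1 + 2 + 2 + 1 + 1 = 8; strictly interior points = area - boundary/2 + 1 = 2323; answer 2323
Stage 2: U1 = 2323; w = 23; a(3) = -2*(1) - 3*(3) + 3*(23) = 58; iterating: a(3)=58, a(4)=-110, a(5)=49, a(6)=406, a(7)=-1289, a(8)=1507, a(9)=2071; answer 2071
Stage 3: U2 = 2071; c = -19; -5*(-19)^2 + 1*(-19)^1 - 2 = (-1805) + (-19) + (-2) = -1826; answer -1826
Stage 4: U3 = -1826; d = 36; T(2) = -3*(50) - 2*(36) = -222; iterating: T(2)=-222, T(3)=566, T(4)=-1254, T(5)=2630, T(6)=-5382, T(7)=10886, T(8)=-21894, T(9)=43910, T(10)=-87942, T(11)=176006, T(12)=-352134, T(13)=704390; answer 704390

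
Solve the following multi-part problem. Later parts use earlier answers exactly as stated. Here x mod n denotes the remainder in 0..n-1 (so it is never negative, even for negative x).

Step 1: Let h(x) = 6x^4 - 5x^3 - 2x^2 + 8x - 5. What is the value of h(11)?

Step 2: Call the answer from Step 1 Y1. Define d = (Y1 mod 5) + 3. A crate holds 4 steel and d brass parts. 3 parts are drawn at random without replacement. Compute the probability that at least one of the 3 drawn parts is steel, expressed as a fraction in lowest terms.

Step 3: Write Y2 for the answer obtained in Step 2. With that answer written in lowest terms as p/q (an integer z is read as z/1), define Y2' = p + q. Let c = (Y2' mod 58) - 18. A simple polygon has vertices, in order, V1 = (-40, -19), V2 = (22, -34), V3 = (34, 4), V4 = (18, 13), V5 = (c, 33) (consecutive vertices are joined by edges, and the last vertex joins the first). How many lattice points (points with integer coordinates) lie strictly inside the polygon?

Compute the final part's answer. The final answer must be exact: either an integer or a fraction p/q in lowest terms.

Step 1: 6*(11)^4 - 5*(11)^3 - 2*(11)^2 + 8*(11)^1 - 5 = (87846) + (-6655) + (-242) + (88) + (-5) = 81032; answer 81032
Step 2: Y1 = 81032; d = 5; total draws C(9,3) = 84; complement C(5,3) = 10; favorable 84 - 10 = 74; P = 37/42; answer 37/42
Step 3: Y2 = 37/42; threaded value p + q = 79; c = 3; cross terms: (-40*-34 - 22*-19)=1778, (22*4 - 34*-34)=1244, (34*13 - 18*4)=370, (18*33 - 3*13)=555, (3*-19 - -40*33)=1263; twice the area = |5210| = 5210; area = 2605; boundary points = 1 + 2 + 1 + 5 + 1 = 10; strictly interior points = area - boundary/2 + 1 = 2601; answer 2601

2601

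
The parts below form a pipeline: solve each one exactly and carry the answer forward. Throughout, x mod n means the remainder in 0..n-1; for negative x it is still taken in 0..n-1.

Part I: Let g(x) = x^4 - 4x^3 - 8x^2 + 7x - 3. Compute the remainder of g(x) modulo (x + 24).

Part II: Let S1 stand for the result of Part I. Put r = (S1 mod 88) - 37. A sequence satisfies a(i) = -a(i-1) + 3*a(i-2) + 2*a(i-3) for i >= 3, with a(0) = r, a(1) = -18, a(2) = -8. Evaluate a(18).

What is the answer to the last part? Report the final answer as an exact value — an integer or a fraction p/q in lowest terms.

1309654

Part I: remainder = value at the root: 1*(-24)^4 - 4*(-24)^3 - 8*(-24)^2 + 7*(-24)^1 - 3 = (331776) + (55296) + (-4608) + (-168) + (-3) = 382293; answer 382293
Part II: S1 = 382293; r = -16; a(3) = -1*(-8) + 3*(-18) + 2*(-16) = -78; iterating: a(3)=-78, a(4)=18, a(5)=-268, a(6)=166, a(7)=-934, a(8)=896, a(9)=-3366, a(10)=4186, a(11)=-12492, a(12)=18318, a(13)=-47422, a(14)=77392, a(15)=-183022, a(16)=320354, a(17)=-714636, a(18)=1309654; answer 1309654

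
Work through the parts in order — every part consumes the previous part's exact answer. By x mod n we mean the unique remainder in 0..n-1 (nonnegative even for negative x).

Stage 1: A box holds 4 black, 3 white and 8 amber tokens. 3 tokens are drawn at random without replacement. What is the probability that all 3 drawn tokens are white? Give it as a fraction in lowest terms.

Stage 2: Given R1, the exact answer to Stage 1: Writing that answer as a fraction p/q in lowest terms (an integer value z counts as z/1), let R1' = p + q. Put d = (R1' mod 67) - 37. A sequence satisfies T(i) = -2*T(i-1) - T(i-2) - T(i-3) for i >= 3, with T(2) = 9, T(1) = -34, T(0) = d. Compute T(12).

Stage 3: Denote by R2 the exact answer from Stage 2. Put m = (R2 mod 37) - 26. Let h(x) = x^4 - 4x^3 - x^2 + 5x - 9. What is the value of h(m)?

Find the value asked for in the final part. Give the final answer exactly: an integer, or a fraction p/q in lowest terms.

276245

Stage 1: total draws C(15,3) = 455; favorable C(3,3) = 1; P = 1/455; answer 1/455
Stage 2: R1 = 1/455; threaded value p + q = 456; d = 17; T(3) = -2*(9) - 1*(-34) - 1*(17) = -1; iterating: T(3)=-1, T(4)=27, T(5)=-62, T(6)=98, T(7)=-161, T(8)=286, T(9)=-509, T(10)=893, T(11)=-1563, T(12)=2742; answer 2742
Stage 3: R2 = 2742; m = -22; 1*(-22)^4 - 4*(-22)^3 - 1*(-22)^2 + 5*(-22)^1 - 9 = (234256) + (42592) + (-484) + (-110) + (-9) = 276245; answer 276245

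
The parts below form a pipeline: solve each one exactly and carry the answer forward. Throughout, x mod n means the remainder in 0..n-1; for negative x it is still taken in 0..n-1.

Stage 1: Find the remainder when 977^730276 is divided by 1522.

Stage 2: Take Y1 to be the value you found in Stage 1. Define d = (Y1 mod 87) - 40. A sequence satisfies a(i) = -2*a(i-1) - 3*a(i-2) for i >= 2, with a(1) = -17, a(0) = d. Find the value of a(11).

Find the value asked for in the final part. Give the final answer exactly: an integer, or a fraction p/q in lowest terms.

5791

Stage 1: squarings mod 1522: 977^1=977, 977^2=235, 977^4=433, 977^8=283, 977^16=945, 977^32=1133, 977^64=643, 977^128=987, 977^256=89, 977^512=311, 977^1024=835, 977^2048=149, 977^4096=893, 977^8192=1443, 977^16384=153, 977^32768=579, 977^65536=401, 977^131072=991, 977^262144=391, 977^524288=681; 977^730276 = 977^4 * 977^32 * 977^128 * 977^1024 * 977^8192 * 977^65536 * 977^131072 * 977^524288 = 629 (mod 1522); answer 629
Stage 2: Y1 = 629; d = -20; a(2) = -2*(-17) - 3*(-20) = 94; iterating: a(2)=94, a(3)=-137, a(4)=-8, a(5)=427, a(6)=-830, a(7)=379, a(8)=1732, a(9)=-4601, a(10)=4006, a(11)=5791; answer 5791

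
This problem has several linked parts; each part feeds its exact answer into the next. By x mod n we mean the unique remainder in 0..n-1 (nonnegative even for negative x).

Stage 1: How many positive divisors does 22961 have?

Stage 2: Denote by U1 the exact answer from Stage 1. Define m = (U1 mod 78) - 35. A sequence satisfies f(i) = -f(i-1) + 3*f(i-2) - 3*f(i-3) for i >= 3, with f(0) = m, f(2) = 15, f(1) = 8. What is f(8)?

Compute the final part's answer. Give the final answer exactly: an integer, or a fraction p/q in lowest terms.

-6261

Stage 1: 22961 is prime, so its only divisors are 1 and 22961; count = 2; answer 2
Stage 2: U1 = 2; m = -33; f(3) = -1*(15) + 3*(8) - 3*(-33) = 108; iterating: f(3)=108, f(4)=-87, f(5)=366, f(6)=-951, f(7)=2310, f(8)=-6261; answer -6261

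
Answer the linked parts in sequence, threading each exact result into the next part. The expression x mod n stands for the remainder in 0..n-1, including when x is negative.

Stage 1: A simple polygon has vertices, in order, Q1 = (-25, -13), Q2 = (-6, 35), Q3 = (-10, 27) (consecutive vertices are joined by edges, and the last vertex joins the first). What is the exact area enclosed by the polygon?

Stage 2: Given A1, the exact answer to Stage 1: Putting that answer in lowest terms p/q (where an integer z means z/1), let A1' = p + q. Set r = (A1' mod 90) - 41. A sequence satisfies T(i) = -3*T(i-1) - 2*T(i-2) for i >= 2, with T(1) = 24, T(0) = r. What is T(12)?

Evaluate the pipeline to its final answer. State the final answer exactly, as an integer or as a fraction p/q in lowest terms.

-16400

Stage 1: cross terms: (-25*35 - -6*-13)=-953, (-6*27 - -10*35)=188, (-10*-13 - -25*27)=805; twice the area = |40| = 40; area = 20; answer 20
Stage 2: A1 = 20; threaded value p + q = 21; r = -20; T(2) = -3*(24) - 2*(-20) = -32; iterating: T(2)=-32, T(3)=48, T(4)=-80, T(5)=144, T(6)=-272, T(7)=528, T(8)=-1040, T(9)=2064, T(10)=-4112, T(11)=8208, T(12)=-16400; answer -16400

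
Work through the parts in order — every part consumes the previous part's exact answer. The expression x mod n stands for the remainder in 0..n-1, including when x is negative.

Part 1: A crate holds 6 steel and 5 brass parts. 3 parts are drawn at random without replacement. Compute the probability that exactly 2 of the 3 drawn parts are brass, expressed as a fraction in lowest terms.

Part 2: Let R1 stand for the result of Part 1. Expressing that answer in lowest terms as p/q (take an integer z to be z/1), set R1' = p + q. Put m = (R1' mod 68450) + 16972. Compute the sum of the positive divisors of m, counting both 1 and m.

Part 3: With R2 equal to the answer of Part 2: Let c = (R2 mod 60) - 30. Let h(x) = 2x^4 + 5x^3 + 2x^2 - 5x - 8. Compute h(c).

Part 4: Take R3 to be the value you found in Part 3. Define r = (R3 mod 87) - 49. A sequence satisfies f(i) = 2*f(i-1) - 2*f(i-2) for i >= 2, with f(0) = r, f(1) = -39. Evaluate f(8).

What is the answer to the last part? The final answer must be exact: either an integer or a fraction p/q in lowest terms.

-32

Part 1: total draws C(11,3) = 165; favorable C(5,2)*C(6,1) = 60; P = 4/11; answer 4/11
Part 2: R1 = 4/11; threaded value p + q = 15; m = 16987; 16987 is prime, so its only divisors are 1 and 16987; sigma = 1 + 16987 = 16988; answer 16988
Part 3: R2 = 16988; c = -22; 2*(-22)^4 + 5*(-22)^3 + 2*(-22)^2 - 5*(-22)^1 - 8 = (468512) + (-53240) + (968) + (110) + (-8) = 416342; answer 416342
Part 4: R3 = 416342; r = -2; f(2) = 2*(-39) - 2*(-2) = -74; iterating: f(2)=-74, f(3)=-70, f(4)=8, f(5)=156, f(6)=296, f(7)=280, f(8)=-32; answer -32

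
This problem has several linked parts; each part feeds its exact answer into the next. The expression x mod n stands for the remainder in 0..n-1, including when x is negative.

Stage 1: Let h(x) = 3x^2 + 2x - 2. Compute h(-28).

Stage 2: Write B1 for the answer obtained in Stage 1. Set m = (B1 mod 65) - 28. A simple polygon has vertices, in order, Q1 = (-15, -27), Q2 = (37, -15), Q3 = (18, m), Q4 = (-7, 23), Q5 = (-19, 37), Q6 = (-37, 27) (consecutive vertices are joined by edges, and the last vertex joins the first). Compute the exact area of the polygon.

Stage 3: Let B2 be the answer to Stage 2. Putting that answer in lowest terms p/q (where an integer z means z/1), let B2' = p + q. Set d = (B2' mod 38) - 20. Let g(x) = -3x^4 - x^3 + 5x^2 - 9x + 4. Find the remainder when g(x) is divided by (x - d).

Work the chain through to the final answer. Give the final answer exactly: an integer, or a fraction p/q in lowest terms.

Stage 1: 3*(-28)^2 + 2*(-28)^1 - 2 = (2352) + (-56) + (-2) = 2294; answer 2294
Stage 2: B1 = 2294; m = -9; cross terms: (-15*-15 - 37*-27)=1224, (37*-9 - 18*-15)=-63, (18*23 - -7*-9)=351, (-7*37 - -19*23)=178, (-19*27 - -37*37)=856, (-37*-27 - -15*27)=1404; twice the area = |3950| = 3950; area = 1975; answer 1975
Stage 3: B2 = 1975; threaded value p + q = 1976; d = -20; remainder = value at the root: -3*(-20)^4 - 1*(-20)^3 + 5*(-20)^2 - 9*(-20)^1 + 4 = (-480000) + (8000) + (2000) + (180) + (4) = -469816; answer -469816

-469816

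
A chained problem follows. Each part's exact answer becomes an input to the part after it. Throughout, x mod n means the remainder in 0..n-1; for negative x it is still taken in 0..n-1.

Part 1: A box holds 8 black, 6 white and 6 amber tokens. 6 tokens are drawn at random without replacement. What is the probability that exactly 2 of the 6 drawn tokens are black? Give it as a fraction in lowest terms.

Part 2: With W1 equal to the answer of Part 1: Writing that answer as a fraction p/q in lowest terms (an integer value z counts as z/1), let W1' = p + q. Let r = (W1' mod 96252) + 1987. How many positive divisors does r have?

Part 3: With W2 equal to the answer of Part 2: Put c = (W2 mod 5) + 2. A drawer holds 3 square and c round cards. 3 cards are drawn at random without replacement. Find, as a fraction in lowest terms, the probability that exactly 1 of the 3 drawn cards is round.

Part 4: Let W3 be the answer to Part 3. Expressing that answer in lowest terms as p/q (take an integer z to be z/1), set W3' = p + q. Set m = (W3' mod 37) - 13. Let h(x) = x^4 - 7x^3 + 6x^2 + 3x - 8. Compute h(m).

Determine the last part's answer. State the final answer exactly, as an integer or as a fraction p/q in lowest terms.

Part 1: total draws C(20,6) = 38760; favorable C(8,2)*C(12,4) = 13860; P = 231/646; answer 231/646
Part 2: W1 = 231/646; threaded value p + q = 877; r = 2864; 2864 = 2^4 * 179; number of divisors = (4+1) * (1+1) = 10; answer 10
Part 3: W2 = 10; c = 2; total draws C(5,3) = 10; favorable C(2,1)*C(3,2) = 6; P = 3/5; answer 3/5
Part 4: W3 = 3/5; threaded value p + q = 8; m = -5; 1*(-5)^4 - 7*(-5)^3 + 6*(-5)^2 + 3*(-5)^1 - 8 = (625) + (875) + (150) + (-15) + (-8) = 1627; answer 1627

1627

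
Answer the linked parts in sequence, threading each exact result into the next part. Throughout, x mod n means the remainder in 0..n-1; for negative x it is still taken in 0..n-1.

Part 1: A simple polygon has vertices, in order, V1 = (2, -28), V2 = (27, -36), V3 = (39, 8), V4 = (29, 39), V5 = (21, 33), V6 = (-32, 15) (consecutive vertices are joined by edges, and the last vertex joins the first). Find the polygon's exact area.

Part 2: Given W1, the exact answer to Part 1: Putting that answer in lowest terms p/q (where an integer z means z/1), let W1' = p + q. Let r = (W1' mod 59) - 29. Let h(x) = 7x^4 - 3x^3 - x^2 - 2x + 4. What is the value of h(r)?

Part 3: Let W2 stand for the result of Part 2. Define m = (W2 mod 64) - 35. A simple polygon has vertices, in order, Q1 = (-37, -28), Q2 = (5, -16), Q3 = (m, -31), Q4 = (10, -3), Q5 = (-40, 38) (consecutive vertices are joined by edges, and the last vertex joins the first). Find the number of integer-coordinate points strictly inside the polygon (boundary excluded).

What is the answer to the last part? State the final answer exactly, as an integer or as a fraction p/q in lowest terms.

Part 1: cross terms: (2*-36 - 27*-28)=684, (27*8 - 39*-36)=1620, (39*39 - 29*8)=1289, (29*33 - 21*39)=138, (21*15 - -32*33)=1371, (-32*-28 - 2*15)=866; twice the area = |5968| = 5968; area = 2984; answer 2984
Part 2: W1 = 2984; threaded value p + q = 2985; r = 6; 7*(6)^4 - 3*(6)^3 - 1*(6)^2 - 2*(6)^1 + 4 = (9072) + (-648) + (-36) + (-12) + (4) = 8380; answer 8380
Part 3: W2 = 8380; m = 25; cross terms: (-37*-16 - 5*-28)=732, (5*-31 - 25*-16)=245, (25*-3 - 10*-31)=235, (10*38 - -40*-3)=260, (-40*-28 - -37*38)=2526; twice the area = |3998| = 3998; area = 1999; boundary points = 6 + 5 + 1 + 1 + 3 = 16; strictly interior points = area - boundary/2 + 1 = 1992; answer 1992

1992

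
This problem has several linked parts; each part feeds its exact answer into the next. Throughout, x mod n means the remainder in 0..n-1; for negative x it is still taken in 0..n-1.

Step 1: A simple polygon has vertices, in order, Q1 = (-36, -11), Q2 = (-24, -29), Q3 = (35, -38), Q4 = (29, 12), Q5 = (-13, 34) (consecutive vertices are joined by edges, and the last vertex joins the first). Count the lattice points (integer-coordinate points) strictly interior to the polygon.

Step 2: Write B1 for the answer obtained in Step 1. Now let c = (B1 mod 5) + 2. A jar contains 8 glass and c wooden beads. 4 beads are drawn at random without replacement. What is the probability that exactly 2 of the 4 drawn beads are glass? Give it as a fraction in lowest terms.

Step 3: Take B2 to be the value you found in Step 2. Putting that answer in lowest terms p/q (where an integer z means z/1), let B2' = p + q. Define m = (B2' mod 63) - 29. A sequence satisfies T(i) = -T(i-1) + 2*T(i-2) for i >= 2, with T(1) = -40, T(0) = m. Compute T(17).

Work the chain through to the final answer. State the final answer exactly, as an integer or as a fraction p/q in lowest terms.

-1092290

Step 1: cross terms: (-36*-29 - -24*-11)=780, (-24*-38 - 35*-29)=1927, (35*12 - 29*-38)=1522, (29*34 - -13*12)=1142, (-13*-11 - -36*34)=1367; twice the area = |6738| = 6738; area = 3369; boundary points = 6 + 1 + 2 + 2 + 1 = 12; strictly interior points = area - boundary/2 + 1 = 3364; answer 3364
Step 2: B1 = 3364; c = 6; total draws C(14,4) = 1001; favorable C(8,2)*C(6,2) = 420; P = 60/143; answer 60/143
Step 3: B2 = 60/143; threaded value p + q = 203; m = -15; T(2) = -1*(-40) + 2*(-15) = 10; iterating: T(2)=10, T(3)=-90, T(4)=110, T(5)=-290, T(6)=510, T(7)=-1090, T(8)=2110, T(9)=-4290, T(10)=8510, T(11)=-17090, T(12)=34110, T(13)=-68290, T(14)=136510, T(15)=-273090, T(16)=546110, T(17)=-1092290; answer -1092290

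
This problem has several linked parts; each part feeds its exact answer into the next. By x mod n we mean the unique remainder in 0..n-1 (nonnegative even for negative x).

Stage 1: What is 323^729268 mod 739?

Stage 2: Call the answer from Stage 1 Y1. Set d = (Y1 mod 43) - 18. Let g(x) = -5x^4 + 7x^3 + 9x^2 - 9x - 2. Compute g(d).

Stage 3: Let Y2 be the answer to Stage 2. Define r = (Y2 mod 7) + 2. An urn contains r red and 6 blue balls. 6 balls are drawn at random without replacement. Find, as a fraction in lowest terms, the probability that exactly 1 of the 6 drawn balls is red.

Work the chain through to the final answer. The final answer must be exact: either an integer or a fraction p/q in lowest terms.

Stage 1: squarings mod 739: 323^1=323, 323^2=130, 323^4=642, 323^8=541, 323^16=37, 323^32=630, 323^64=57, 323^128=293, 323^256=125, 323^512=106, 323^1024=151, 323^2048=631, 323^4096=579, 323^8192=474, 323^16384=20, 323^32768=400, 323^65536=376, 323^131072=227, 323^262144=538, 323^524288=495; 323^729268 = 323^4 * 323^16 * 323^32 * 323^128 * 323^8192 * 323^65536 * 323^131072 * 323^524288 = 416 (mod 739); answer 416
Stage 2: Y1 = 416; d = 11; -5*(11)^4 + 7*(11)^3 + 9*(11)^2 - 9*(11)^1 - 2 = (-73205) + (9317) + (1089) + (-99) + (-2) = -62900; answer -62900
Stage 3: Y2 = -62900; r = 4; total draws C(10,6) = 210; favorable C(4,1)*C(6,5) = 24; P = 4/35; answer 4/35

4/35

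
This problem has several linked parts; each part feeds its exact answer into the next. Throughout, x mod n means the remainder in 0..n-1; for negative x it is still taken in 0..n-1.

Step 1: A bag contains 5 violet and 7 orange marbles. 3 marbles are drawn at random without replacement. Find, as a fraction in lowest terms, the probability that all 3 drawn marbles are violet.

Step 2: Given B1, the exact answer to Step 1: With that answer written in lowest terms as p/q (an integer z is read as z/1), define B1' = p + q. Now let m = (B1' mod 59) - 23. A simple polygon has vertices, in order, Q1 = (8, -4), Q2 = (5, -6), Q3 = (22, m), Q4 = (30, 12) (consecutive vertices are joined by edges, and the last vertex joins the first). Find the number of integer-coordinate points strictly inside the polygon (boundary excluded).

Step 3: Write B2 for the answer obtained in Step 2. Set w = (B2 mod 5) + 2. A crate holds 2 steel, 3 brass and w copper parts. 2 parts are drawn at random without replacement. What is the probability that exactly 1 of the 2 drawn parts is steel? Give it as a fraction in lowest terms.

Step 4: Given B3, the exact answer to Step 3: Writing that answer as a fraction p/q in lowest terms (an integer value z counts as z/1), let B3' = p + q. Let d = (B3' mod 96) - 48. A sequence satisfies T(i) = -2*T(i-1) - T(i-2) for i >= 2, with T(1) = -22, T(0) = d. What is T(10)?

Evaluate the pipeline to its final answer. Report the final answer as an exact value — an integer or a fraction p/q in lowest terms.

Step 1: total draws C(12,3) = 220; favorable C(5,3) = 10; P = 1/22; answer 1/22
Step 2: B1 = 1/22; threaded value p + q = 23; m = 0; cross terms: (8*-6 - 5*-4)=-28, (5*0 - 22*-6)=132, (22*12 - 30*0)=264, (30*-4 - 8*12)=-216; twice the area = |152| = 152; area = 76; boundary points = 1 + 1 + 4 + 2 = 8; strictly interior points = area - boundary/2 + 1 = 73; answer 73
Step 3: B2 = 73; w = 5; total draws C(10,2) = 45; favorable C(2,1)*C(8,1) = 16; P = 16/45; answer 16/45
Step 4: B3 = 16/45; threaded value p + q = 61; d = 13; T(2) = -2*(-22) - 1*(13) = 31; iterating: T(2)=31, T(3)=-40, T(4)=49, T(5)=-58, T(6)=67, T(7)=-76, T(8)=85, T(9)=-94, T(10)=103; answer 103

103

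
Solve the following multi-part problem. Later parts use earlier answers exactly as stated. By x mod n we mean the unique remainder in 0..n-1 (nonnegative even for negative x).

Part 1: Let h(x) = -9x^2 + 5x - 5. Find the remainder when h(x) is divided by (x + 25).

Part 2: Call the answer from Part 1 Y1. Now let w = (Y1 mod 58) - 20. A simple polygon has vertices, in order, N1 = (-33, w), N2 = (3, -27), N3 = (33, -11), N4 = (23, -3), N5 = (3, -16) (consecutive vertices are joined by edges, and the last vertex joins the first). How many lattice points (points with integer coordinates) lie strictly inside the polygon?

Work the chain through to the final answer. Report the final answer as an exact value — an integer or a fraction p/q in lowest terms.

504

Part 1: remainder = value at the root: -9*(-25)^2 + 5*(-25)^1 - 5 = (-5625) + (-125) + (-5) = -5755; answer -5755
Part 2: Y1 = -5755; w = 25; cross terms: (-33*-27 - 3*25)=816, (3*-11 - 33*-27)=858, (33*-3 - 23*-11)=154, (23*-16 - 3*-3)=-359, (3*25 - -33*-16)=-453; twice the area = |1016| = 1016; area = 508; boundary points = 4 + 2 + 2 + 1 + 1 = 10; strictly interior points = area - boundary/2 + 1 = 504; answer 504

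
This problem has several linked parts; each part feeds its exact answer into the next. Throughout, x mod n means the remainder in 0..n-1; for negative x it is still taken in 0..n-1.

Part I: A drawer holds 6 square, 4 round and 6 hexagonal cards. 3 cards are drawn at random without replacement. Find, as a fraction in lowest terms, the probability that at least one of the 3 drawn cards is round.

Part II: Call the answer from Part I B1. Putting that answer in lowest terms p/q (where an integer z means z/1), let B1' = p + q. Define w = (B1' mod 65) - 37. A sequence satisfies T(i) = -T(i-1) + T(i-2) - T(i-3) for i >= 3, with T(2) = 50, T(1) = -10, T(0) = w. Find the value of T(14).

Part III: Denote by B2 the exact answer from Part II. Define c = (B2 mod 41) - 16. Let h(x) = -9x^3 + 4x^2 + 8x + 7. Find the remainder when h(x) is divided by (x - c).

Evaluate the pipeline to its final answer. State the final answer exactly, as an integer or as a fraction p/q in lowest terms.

-4281

Part I: total draws C(16,3) = 560; complement C(12,3) = 220; favorable 560 - 220 = 340; P = 17/28; answer 17/28
Part II: B1 = 17/28; threaded value p + q = 45; w = 8; T(3) = -1*(50) + 1*(-10) - 1*(8) = -68; iterating: T(3)=-68, T(4)=128, T(5)=-246, T(6)=442, T(7)=-816, T(8)=1504, T(9)=-2762, T(10)=5082, T(11)=-9348, T(12)=17192, T(13)=-31622, T(14)=58162; answer 58162
Part III: B2 = 58162; c = 8; remainder = value at the root: -9*(8)^3 + 4*(8)^2 + 8*(8)^1 + 7 = (-4608) + (256) + (64) + (7) = -4281; answer -4281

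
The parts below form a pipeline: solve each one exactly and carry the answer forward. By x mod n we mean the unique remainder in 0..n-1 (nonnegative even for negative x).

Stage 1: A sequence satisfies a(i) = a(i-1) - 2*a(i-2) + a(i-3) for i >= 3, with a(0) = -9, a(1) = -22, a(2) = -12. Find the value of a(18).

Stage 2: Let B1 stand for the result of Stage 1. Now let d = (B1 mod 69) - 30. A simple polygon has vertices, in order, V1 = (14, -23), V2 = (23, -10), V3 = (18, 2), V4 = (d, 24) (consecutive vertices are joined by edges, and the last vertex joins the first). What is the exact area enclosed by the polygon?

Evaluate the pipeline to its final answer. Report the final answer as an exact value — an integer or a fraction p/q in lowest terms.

468

Stage 1: a(3) = 1*(-12) - 2*(-22) + 1*(-9) = 23; iterating: a(3)=23, a(4)=25, a(5)=-33, a(6)=-60, a(7)=31, a(8)=118, a(9)=-4, a(10)=-209, a(11)=-83, a(12)=331, a(13)=288, a(14)=-457, a(15)=-702, a(16)=500, a(17)=1447, a(18)=-255; answer -255
Stage 2: B1 = -255; d = -9; cross terms: (14*-10 - 23*-23)=389, (23*2 - 18*-10)=226, (18*24 - -9*2)=450, (-9*-23 - 14*24)=-129; twice the area = |936| = 936; area = 468; answer 468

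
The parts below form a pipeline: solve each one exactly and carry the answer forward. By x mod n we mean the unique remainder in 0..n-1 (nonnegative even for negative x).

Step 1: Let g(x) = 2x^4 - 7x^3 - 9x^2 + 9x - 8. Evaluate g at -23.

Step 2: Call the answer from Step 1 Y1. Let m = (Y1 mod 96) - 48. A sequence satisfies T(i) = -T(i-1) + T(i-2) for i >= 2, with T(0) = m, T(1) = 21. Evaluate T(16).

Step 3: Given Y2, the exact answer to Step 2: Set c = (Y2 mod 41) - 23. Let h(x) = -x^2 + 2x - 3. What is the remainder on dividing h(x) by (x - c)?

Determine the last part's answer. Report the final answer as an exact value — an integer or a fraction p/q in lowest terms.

Step 1: 2*(-23)^4 - 7*(-23)^3 - 9*(-23)^2 + 9*(-23)^1 - 8 = (559682) + (85169) + (-4761) + (-207) + (-8) = 639875; answer 639875
Step 2: Y1 = 639875; m = -13; T(2) = -1*(21) + 1*(-13) = -34; iterating: T(2)=-34, T(3)=55, T(4)=-89, T(5)=144, T(6)=-233, T(7)=377, T(8)=-610, T(9)=987, T(10)=-1597, T(11)=2584, T(12)=-4181, T(13)=6765, T(14)=-10946, T(15)=17711, T(16)=-28657; answer -28657
Step 3: Y2 = -28657; c = -21; remainder = value at the root: -1*(-21)^2 + 2*(-21)^1 - 3 = (-441) + (-42) + (-3) = -486; answer -486

-486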